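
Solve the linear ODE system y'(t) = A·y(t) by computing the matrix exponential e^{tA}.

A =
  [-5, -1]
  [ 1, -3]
e^{tA} =
  [-t*exp(-4*t) + exp(-4*t), -t*exp(-4*t)]
  [t*exp(-4*t), t*exp(-4*t) + exp(-4*t)]

Strategy: write A = P · J · P⁻¹ where J is a Jordan canonical form, so e^{tA} = P · e^{tJ} · P⁻¹, and e^{tJ} can be computed block-by-block.

A has Jordan form
J =
  [-4,  1]
  [ 0, -4]
(up to reordering of blocks).

Per-block formulas:
  For a 2×2 Jordan block J_2(-4): exp(t · J_2(-4)) = e^(-4t)·(I + t·N), where N is the 2×2 nilpotent shift.

After assembling e^{tJ} and conjugating by P, we get:

e^{tA} =
  [-t*exp(-4*t) + exp(-4*t), -t*exp(-4*t)]
  [t*exp(-4*t), t*exp(-4*t) + exp(-4*t)]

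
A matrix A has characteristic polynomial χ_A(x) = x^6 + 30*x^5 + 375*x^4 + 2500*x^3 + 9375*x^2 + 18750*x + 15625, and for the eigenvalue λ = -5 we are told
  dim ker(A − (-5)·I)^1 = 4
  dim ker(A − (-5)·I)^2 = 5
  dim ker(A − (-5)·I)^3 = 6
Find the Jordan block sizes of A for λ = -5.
Block sizes for λ = -5: [3, 1, 1, 1]

From the dimensions of kernels of powers, the number of Jordan blocks of size at least j is d_j − d_{j−1} where d_j = dim ker(N^j) (with d_0 = 0). Computing the differences gives [4, 1, 1].
The number of blocks of size exactly k is (#blocks of size ≥ k) − (#blocks of size ≥ k + 1), so the partition is: 3 block(s) of size 1, 1 block(s) of size 3.
In nonincreasing order the block sizes are [3, 1, 1, 1].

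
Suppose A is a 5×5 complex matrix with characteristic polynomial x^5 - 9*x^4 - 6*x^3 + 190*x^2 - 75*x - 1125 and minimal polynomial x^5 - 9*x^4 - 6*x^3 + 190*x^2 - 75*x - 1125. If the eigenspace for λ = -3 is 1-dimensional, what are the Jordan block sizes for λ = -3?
Block sizes for λ = -3: [2]

Step 1 — from the characteristic polynomial, algebraic multiplicity of λ = -3 is 2. From dim ker(A − (-3)·I) = 1, there are exactly 1 Jordan blocks for λ = -3.
Step 2 — from the minimal polynomial, the factor (x + 3)^2 tells us the largest block for λ = -3 has size 2.
Step 3 — with total size 2, 1 blocks, and largest block 2, the block sizes (in nonincreasing order) are [2].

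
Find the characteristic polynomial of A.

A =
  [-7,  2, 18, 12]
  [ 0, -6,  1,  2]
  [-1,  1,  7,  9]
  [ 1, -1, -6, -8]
x^4 + 14*x^3 + 60*x^2 + 50*x - 125

Expanding det(x·I − A) (e.g. by cofactor expansion or by noting that A is similar to its Jordan form J, which has the same characteristic polynomial as A) gives
  χ_A(x) = x^4 + 14*x^3 + 60*x^2 + 50*x - 125
which factors as (x - 1)*(x + 5)^3. The eigenvalues (with algebraic multiplicities) are λ = -5 with multiplicity 3, λ = 1 with multiplicity 1.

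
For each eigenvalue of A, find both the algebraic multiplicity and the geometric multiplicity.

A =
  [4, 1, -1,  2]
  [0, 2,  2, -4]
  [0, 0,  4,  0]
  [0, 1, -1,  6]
λ = 4: alg = 4, geom = 3

Step 1 — factor the characteristic polynomial to read off the algebraic multiplicities:
  χ_A(x) = (x - 4)^4

Step 2 — compute geometric multiplicities via the rank-nullity identity g(λ) = n − rank(A − λI):
  rank(A − (4)·I) = 1, so dim ker(A − (4)·I) = n − 1 = 3

Summary:
  λ = 4: algebraic multiplicity = 4, geometric multiplicity = 3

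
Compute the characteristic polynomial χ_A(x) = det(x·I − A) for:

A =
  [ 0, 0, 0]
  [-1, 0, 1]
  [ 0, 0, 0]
x^3

Expanding det(x·I − A) (e.g. by cofactor expansion or by noting that A is similar to its Jordan form J, which has the same characteristic polynomial as A) gives
  χ_A(x) = x^3
which factors as x^3. The eigenvalues (with algebraic multiplicities) are λ = 0 with multiplicity 3.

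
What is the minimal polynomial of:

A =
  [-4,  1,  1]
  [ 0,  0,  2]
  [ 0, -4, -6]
x^3 + 10*x^2 + 32*x + 32

The characteristic polynomial is χ_A(x) = (x + 2)*(x + 4)^2, so the eigenvalues are known. The minimal polynomial is
  m_A(x) = Π_λ (x − λ)^{k_λ}
where k_λ is the size of the *largest* Jordan block for λ (equivalently, the smallest k with (A − λI)^k v = 0 for every generalised eigenvector v of λ).

  λ = -4: largest Jordan block has size 2, contributing (x + 4)^2
  λ = -2: largest Jordan block has size 1, contributing (x + 2)

So m_A(x) = (x + 2)*(x + 4)^2 = x^3 + 10*x^2 + 32*x + 32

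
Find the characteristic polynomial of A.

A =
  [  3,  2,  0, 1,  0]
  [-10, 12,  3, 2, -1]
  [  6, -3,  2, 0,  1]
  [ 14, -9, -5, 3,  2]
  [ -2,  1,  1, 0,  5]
x^5 - 25*x^4 + 250*x^3 - 1250*x^2 + 3125*x - 3125

Expanding det(x·I − A) (e.g. by cofactor expansion or by noting that A is similar to its Jordan form J, which has the same characteristic polynomial as A) gives
  χ_A(x) = x^5 - 25*x^4 + 250*x^3 - 1250*x^2 + 3125*x - 3125
which factors as (x - 5)^5. The eigenvalues (with algebraic multiplicities) are λ = 5 with multiplicity 5.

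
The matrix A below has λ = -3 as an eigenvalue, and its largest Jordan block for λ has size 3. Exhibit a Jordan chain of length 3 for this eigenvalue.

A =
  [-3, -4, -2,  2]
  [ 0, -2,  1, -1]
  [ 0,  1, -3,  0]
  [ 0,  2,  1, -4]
A Jordan chain for λ = -3 of length 3:
v_1 = (-2, 0, 1, 1)ᵀ
v_2 = (-4, 1, 1, 2)ᵀ
v_3 = (0, 1, 0, 0)ᵀ

Let N = A − (-3)·I. We want v_3 with N^3 v_3 = 0 but N^2 v_3 ≠ 0; then v_{j-1} := N · v_j for j = 3, …, 2.

Pick v_3 = (0, 1, 0, 0)ᵀ.
Then v_2 = N · v_3 = (-4, 1, 1, 2)ᵀ.
Then v_1 = N · v_2 = (-2, 0, 1, 1)ᵀ.

Sanity check: (A − (-3)·I) v_1 = (0, 0, 0, 0)ᵀ = 0. ✓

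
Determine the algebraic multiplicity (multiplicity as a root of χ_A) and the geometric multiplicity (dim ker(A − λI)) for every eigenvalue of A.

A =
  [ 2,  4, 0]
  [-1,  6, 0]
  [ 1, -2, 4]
λ = 4: alg = 3, geom = 2

Step 1 — factor the characteristic polynomial to read off the algebraic multiplicities:
  χ_A(x) = (x - 4)^3

Step 2 — compute geometric multiplicities via the rank-nullity identity g(λ) = n − rank(A − λI):
  rank(A − (4)·I) = 1, so dim ker(A − (4)·I) = n − 1 = 2

Summary:
  λ = 4: algebraic multiplicity = 3, geometric multiplicity = 2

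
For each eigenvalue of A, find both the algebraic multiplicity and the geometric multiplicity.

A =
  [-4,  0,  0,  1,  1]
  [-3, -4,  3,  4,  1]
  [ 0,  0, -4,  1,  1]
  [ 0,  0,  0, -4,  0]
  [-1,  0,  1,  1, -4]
λ = -4: alg = 5, geom = 3

Step 1 — factor the characteristic polynomial to read off the algebraic multiplicities:
  χ_A(x) = (x + 4)^5

Step 2 — compute geometric multiplicities via the rank-nullity identity g(λ) = n − rank(A − λI):
  rank(A − (-4)·I) = 2, so dim ker(A − (-4)·I) = n − 2 = 3

Summary:
  λ = -4: algebraic multiplicity = 5, geometric multiplicity = 3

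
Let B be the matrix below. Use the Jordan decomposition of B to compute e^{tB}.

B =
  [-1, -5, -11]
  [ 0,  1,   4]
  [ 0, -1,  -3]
e^{tB} =
  [exp(-t), t^2*exp(-t)/2 - 5*t*exp(-t), t^2*exp(-t) - 11*t*exp(-t)]
  [0, 2*t*exp(-t) + exp(-t), 4*t*exp(-t)]
  [0, -t*exp(-t), -2*t*exp(-t) + exp(-t)]

Strategy: write B = P · J · P⁻¹ where J is a Jordan canonical form, so e^{tB} = P · e^{tJ} · P⁻¹, and e^{tJ} can be computed block-by-block.

B has Jordan form
J =
  [-1,  1,  0]
  [ 0, -1,  1]
  [ 0,  0, -1]
(up to reordering of blocks).

Per-block formulas:
  For a 3×3 Jordan block J_3(-1): exp(t · J_3(-1)) = e^(-1t)·(I + t·N + (t^2/2)·N^2), where N is the 3×3 nilpotent shift.

After assembling e^{tJ} and conjugating by P, we get:

e^{tB} =
  [exp(-t), t^2*exp(-t)/2 - 5*t*exp(-t), t^2*exp(-t) - 11*t*exp(-t)]
  [0, 2*t*exp(-t) + exp(-t), 4*t*exp(-t)]
  [0, -t*exp(-t), -2*t*exp(-t) + exp(-t)]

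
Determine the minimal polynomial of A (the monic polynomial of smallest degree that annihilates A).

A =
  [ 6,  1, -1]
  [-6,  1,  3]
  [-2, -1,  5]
x^2 - 8*x + 16

The characteristic polynomial is χ_A(x) = (x - 4)^3, so the eigenvalues are known. The minimal polynomial is
  m_A(x) = Π_λ (x − λ)^{k_λ}
where k_λ is the size of the *largest* Jordan block for λ (equivalently, the smallest k with (A − λI)^k v = 0 for every generalised eigenvector v of λ).

  λ = 4: largest Jordan block has size 2, contributing (x − 4)^2

So m_A(x) = (x - 4)^2 = x^2 - 8*x + 16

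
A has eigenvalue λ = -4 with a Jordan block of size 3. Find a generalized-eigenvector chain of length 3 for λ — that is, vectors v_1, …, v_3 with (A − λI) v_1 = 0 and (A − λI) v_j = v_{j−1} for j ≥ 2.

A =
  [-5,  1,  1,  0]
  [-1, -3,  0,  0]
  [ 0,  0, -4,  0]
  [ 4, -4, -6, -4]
A Jordan chain for λ = -4 of length 3:
v_1 = (-1, -1, 0, 4)ᵀ
v_2 = (1, 0, 0, -6)ᵀ
v_3 = (0, 0, 1, 0)ᵀ

Let N = A − (-4)·I. We want v_3 with N^3 v_3 = 0 but N^2 v_3 ≠ 0; then v_{j-1} := N · v_j for j = 3, …, 2.

Pick v_3 = (0, 0, 1, 0)ᵀ.
Then v_2 = N · v_3 = (1, 0, 0, -6)ᵀ.
Then v_1 = N · v_2 = (-1, -1, 0, 4)ᵀ.

Sanity check: (A − (-4)·I) v_1 = (0, 0, 0, 0)ᵀ = 0. ✓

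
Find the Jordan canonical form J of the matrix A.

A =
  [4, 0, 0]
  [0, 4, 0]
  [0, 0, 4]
J_1(4) ⊕ J_1(4) ⊕ J_1(4)

The characteristic polynomial is
  det(x·I − A) = x^3 - 12*x^2 + 48*x - 64 = (x - 4)^3

Eigenvalues and multiplicities (the geometric multiplicity of λ is n − rank(A − λI), which equals the number of Jordan blocks for λ):
  λ = 4: algebraic multiplicity = 3, geometric multiplicity = 3

Determining the block sizes for each eigenvalue:
  λ = 4: gm = am = 3, so every block has size 1 → block sizes [1, 1, 1]

Assembling the blocks gives a Jordan form
J =
  [4, 0, 0]
  [0, 4, 0]
  [0, 0, 4]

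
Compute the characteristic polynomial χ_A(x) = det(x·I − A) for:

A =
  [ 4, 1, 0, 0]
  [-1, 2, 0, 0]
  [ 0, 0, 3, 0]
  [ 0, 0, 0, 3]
x^4 - 12*x^3 + 54*x^2 - 108*x + 81

Expanding det(x·I − A) (e.g. by cofactor expansion or by noting that A is similar to its Jordan form J, which has the same characteristic polynomial as A) gives
  χ_A(x) = x^4 - 12*x^3 + 54*x^2 - 108*x + 81
which factors as (x - 3)^4. The eigenvalues (with algebraic multiplicities) are λ = 3 with multiplicity 4.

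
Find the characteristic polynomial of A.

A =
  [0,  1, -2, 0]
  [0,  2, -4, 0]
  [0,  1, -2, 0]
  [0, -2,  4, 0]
x^4

Expanding det(x·I − A) (e.g. by cofactor expansion or by noting that A is similar to its Jordan form J, which has the same characteristic polynomial as A) gives
  χ_A(x) = x^4
which factors as x^4. The eigenvalues (with algebraic multiplicities) are λ = 0 with multiplicity 4.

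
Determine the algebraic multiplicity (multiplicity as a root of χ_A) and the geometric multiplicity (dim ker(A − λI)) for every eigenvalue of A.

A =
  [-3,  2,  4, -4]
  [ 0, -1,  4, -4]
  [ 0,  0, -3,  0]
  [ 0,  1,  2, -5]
λ = -3: alg = 4, geom = 3

Step 1 — factor the characteristic polynomial to read off the algebraic multiplicities:
  χ_A(x) = (x + 3)^4

Step 2 — compute geometric multiplicities via the rank-nullity identity g(λ) = n − rank(A − λI):
  rank(A − (-3)·I) = 1, so dim ker(A − (-3)·I) = n − 1 = 3

Summary:
  λ = -3: algebraic multiplicity = 4, geometric multiplicity = 3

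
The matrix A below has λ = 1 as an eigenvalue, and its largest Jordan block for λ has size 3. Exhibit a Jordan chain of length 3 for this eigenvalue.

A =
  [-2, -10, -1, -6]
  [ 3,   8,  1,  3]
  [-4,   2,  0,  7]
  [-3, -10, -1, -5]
A Jordan chain for λ = 1 of length 3:
v_1 = (1, -1, 1, 1)ᵀ
v_2 = (-3, 3, -4, -3)ᵀ
v_3 = (1, 0, 0, 0)ᵀ

Let N = A − (1)·I. We want v_3 with N^3 v_3 = 0 but N^2 v_3 ≠ 0; then v_{j-1} := N · v_j for j = 3, …, 2.

Pick v_3 = (1, 0, 0, 0)ᵀ.
Then v_2 = N · v_3 = (-3, 3, -4, -3)ᵀ.
Then v_1 = N · v_2 = (1, -1, 1, 1)ᵀ.

Sanity check: (A − (1)·I) v_1 = (0, 0, 0, 0)ᵀ = 0. ✓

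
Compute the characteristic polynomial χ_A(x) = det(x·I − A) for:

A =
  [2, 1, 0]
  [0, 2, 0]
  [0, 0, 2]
x^3 - 6*x^2 + 12*x - 8

Expanding det(x·I − A) (e.g. by cofactor expansion or by noting that A is similar to its Jordan form J, which has the same characteristic polynomial as A) gives
  χ_A(x) = x^3 - 6*x^2 + 12*x - 8
which factors as (x - 2)^3. The eigenvalues (with algebraic multiplicities) are λ = 2 with multiplicity 3.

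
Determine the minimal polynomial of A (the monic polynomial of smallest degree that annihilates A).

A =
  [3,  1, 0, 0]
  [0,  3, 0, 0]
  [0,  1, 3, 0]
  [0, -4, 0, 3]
x^2 - 6*x + 9

The characteristic polynomial is χ_A(x) = (x - 3)^4, so the eigenvalues are known. The minimal polynomial is
  m_A(x) = Π_λ (x − λ)^{k_λ}
where k_λ is the size of the *largest* Jordan block for λ (equivalently, the smallest k with (A − λI)^k v = 0 for every generalised eigenvector v of λ).

  λ = 3: largest Jordan block has size 2, contributing (x − 3)^2

So m_A(x) = (x - 3)^2 = x^2 - 6*x + 9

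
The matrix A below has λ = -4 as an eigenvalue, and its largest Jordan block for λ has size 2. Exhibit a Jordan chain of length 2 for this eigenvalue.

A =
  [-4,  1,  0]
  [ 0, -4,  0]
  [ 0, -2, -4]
A Jordan chain for λ = -4 of length 2:
v_1 = (1, 0, -2)ᵀ
v_2 = (0, 1, 0)ᵀ

Let N = A − (-4)·I. We want v_2 with N^2 v_2 = 0 but N^1 v_2 ≠ 0; then v_{j-1} := N · v_j for j = 2, …, 2.

Pick v_2 = (0, 1, 0)ᵀ.
Then v_1 = N · v_2 = (1, 0, -2)ᵀ.

Sanity check: (A − (-4)·I) v_1 = (0, 0, 0)ᵀ = 0. ✓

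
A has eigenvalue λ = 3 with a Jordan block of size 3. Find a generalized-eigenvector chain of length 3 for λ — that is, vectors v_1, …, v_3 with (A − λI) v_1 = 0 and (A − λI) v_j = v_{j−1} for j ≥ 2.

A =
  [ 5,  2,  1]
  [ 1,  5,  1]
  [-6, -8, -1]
A Jordan chain for λ = 3 of length 3:
v_1 = (0, -2, 4)ᵀ
v_2 = (2, 1, -6)ᵀ
v_3 = (1, 0, 0)ᵀ

Let N = A − (3)·I. We want v_3 with N^3 v_3 = 0 but N^2 v_3 ≠ 0; then v_{j-1} := N · v_j for j = 3, …, 2.

Pick v_3 = (1, 0, 0)ᵀ.
Then v_2 = N · v_3 = (2, 1, -6)ᵀ.
Then v_1 = N · v_2 = (0, -2, 4)ᵀ.

Sanity check: (A − (3)·I) v_1 = (0, 0, 0)ᵀ = 0. ✓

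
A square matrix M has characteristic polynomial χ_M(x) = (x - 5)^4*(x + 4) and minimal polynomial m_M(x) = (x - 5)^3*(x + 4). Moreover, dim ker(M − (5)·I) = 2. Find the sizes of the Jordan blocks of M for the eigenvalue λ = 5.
Block sizes for λ = 5: [3, 1]

Step 1 — from the characteristic polynomial, algebraic multiplicity of λ = 5 is 4. From dim ker(M − (5)·I) = 2, there are exactly 2 Jordan blocks for λ = 5.
Step 2 — from the minimal polynomial, the factor (x − 5)^3 tells us the largest block for λ = 5 has size 3.
Step 3 — with total size 4, 2 blocks, and largest block 3, the block sizes (in nonincreasing order) are [3, 1].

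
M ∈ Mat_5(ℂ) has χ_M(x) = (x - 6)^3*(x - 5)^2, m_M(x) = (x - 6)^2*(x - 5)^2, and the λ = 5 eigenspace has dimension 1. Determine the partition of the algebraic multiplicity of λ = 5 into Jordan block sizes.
Block sizes for λ = 5: [2]

Step 1 — from the characteristic polynomial, algebraic multiplicity of λ = 5 is 2. From dim ker(M − (5)·I) = 1, there are exactly 1 Jordan blocks for λ = 5.
Step 2 — from the minimal polynomial, the factor (x − 5)^2 tells us the largest block for λ = 5 has size 2.
Step 3 — with total size 2, 1 blocks, and largest block 2, the block sizes (in nonincreasing order) are [2].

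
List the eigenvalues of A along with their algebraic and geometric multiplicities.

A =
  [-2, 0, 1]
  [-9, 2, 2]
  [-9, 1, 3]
λ = 1: alg = 3, geom = 1

Step 1 — factor the characteristic polynomial to read off the algebraic multiplicities:
  χ_A(x) = (x - 1)^3

Step 2 — compute geometric multiplicities via the rank-nullity identity g(λ) = n − rank(A − λI):
  rank(A − (1)·I) = 2, so dim ker(A − (1)·I) = n − 2 = 1

Summary:
  λ = 1: algebraic multiplicity = 3, geometric multiplicity = 1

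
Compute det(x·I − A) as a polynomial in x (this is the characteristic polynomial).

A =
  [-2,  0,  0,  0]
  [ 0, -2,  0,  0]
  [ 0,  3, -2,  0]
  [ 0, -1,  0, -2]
x^4 + 8*x^3 + 24*x^2 + 32*x + 16

Expanding det(x·I − A) (e.g. by cofactor expansion or by noting that A is similar to its Jordan form J, which has the same characteristic polynomial as A) gives
  χ_A(x) = x^4 + 8*x^3 + 24*x^2 + 32*x + 16
which factors as (x + 2)^4. The eigenvalues (with algebraic multiplicities) are λ = -2 with multiplicity 4.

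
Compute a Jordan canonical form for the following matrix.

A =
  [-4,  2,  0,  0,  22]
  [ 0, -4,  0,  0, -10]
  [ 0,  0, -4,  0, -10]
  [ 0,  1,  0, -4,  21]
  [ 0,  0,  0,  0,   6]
J_2(-4) ⊕ J_1(-4) ⊕ J_1(-4) ⊕ J_1(6)

The characteristic polynomial is
  det(x·I − A) = x^5 + 10*x^4 - 320*x^2 - 1280*x - 1536 = (x - 6)*(x + 4)^4

Eigenvalues and multiplicities (the geometric multiplicity of λ is n − rank(A − λI), which equals the number of Jordan blocks for λ):
  λ = -4: algebraic multiplicity = 4, geometric multiplicity = 3
  λ = 6: algebraic multiplicity = 1, geometric multiplicity = 1

Determining the block sizes for each eigenvalue:
  λ = -4: 3 blocks summing to 4 forces exactly one block of size 2 and the rest size 1 → block sizes [2, 1, 1]
  λ = 6: one block (gm = 1), so the single block has size am = 1 → block sizes [1]

Assembling the blocks gives a Jordan form
J =
  [-4,  1,  0,  0, 0]
  [ 0, -4,  0,  0, 0]
  [ 0,  0, -4,  0, 0]
  [ 0,  0,  0, -4, 0]
  [ 0,  0,  0,  0, 6]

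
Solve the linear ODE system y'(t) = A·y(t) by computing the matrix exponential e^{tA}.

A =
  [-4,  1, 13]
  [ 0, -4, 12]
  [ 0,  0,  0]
e^{tA} =
  [exp(-4*t), t*exp(-4*t), -3*t*exp(-4*t) + 4 - 4*exp(-4*t)]
  [0, exp(-4*t), 3 - 3*exp(-4*t)]
  [0, 0, 1]

Strategy: write A = P · J · P⁻¹ where J is a Jordan canonical form, so e^{tA} = P · e^{tJ} · P⁻¹, and e^{tJ} can be computed block-by-block.

A has Jordan form
J =
  [-4,  1, 0]
  [ 0, -4, 0]
  [ 0,  0, 0]
(up to reordering of blocks).

Per-block formulas:
  For a 1×1 block at λ = 0: exp(t · [0]) = [e^(0t)].
  For a 2×2 Jordan block J_2(-4): exp(t · J_2(-4)) = e^(-4t)·(I + t·N), where N is the 2×2 nilpotent shift.

After assembling e^{tJ} and conjugating by P, we get:

e^{tA} =
  [exp(-4*t), t*exp(-4*t), -3*t*exp(-4*t) + 4 - 4*exp(-4*t)]
  [0, exp(-4*t), 3 - 3*exp(-4*t)]
  [0, 0, 1]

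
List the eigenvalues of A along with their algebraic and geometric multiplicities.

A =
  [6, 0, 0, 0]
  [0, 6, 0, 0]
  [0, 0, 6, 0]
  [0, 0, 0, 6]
λ = 6: alg = 4, geom = 4

Step 1 — factor the characteristic polynomial to read off the algebraic multiplicities:
  χ_A(x) = (x - 6)^4

Step 2 — compute geometric multiplicities via the rank-nullity identity g(λ) = n − rank(A − λI):
  rank(A − (6)·I) = 0, so dim ker(A − (6)·I) = n − 0 = 4

Summary:
  λ = 6: algebraic multiplicity = 4, geometric multiplicity = 4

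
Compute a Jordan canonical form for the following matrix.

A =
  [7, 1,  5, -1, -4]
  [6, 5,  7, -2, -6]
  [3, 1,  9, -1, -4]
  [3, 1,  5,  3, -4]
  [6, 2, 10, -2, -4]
J_3(4) ⊕ J_1(4) ⊕ J_1(4)

The characteristic polynomial is
  det(x·I − A) = x^5 - 20*x^4 + 160*x^3 - 640*x^2 + 1280*x - 1024 = (x - 4)^5

Eigenvalues and multiplicities (the geometric multiplicity of λ is n − rank(A − λI), which equals the number of Jordan blocks for λ):
  λ = 4: algebraic multiplicity = 5, geometric multiplicity = 3

Determining the block sizes for each eigenvalue:
  λ = 4: with am = 5 and gm = 3, the partition is not yet determined (e.g. several partitions of 5 into 3 parts exist). Let N = A − (4)·I. Computing rank(N^1) = 2, rank(N^2) = 1, rank(N^3) = 0; the number of blocks of size ≥ j is rank(N^{j−1}) − rank(N^j), giving [3, 1, 1]. So we have 1 block(s) of size 3, 2 block(s) of size 1 → block sizes [3, 1, 1]

Assembling the blocks gives a Jordan form
J =
  [4, 1, 0, 0, 0]
  [0, 4, 1, 0, 0]
  [0, 0, 4, 0, 0]
  [0, 0, 0, 4, 0]
  [0, 0, 0, 0, 4]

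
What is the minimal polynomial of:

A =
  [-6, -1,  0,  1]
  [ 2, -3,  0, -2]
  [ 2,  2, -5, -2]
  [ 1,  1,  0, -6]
x^2 + 10*x + 25

The characteristic polynomial is χ_A(x) = (x + 5)^4, so the eigenvalues are known. The minimal polynomial is
  m_A(x) = Π_λ (x − λ)^{k_λ}
where k_λ is the size of the *largest* Jordan block for λ (equivalently, the smallest k with (A − λI)^k v = 0 for every generalised eigenvector v of λ).

  λ = -5: largest Jordan block has size 2, contributing (x + 5)^2

So m_A(x) = (x + 5)^2 = x^2 + 10*x + 25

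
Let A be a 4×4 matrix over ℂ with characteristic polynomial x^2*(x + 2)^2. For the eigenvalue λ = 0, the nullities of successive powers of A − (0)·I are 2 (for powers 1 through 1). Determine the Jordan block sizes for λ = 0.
Block sizes for λ = 0: [1, 1]

From the dimensions of kernels of powers, the number of Jordan blocks of size at least j is d_j − d_{j−1} where d_j = dim ker(N^j) (with d_0 = 0). Computing the differences gives [2].
The number of blocks of size exactly k is (#blocks of size ≥ k) − (#blocks of size ≥ k + 1), so the partition is: 2 block(s) of size 1.
In nonincreasing order the block sizes are [1, 1].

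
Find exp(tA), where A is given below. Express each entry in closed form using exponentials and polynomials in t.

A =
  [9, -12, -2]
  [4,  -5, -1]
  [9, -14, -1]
e^{tA} =
  [-t^2*exp(t) + 8*t*exp(t) + exp(t), 2*t^2*exp(t) - 12*t*exp(t), -2*t*exp(t)]
  [-t^2*exp(t)/2 + 4*t*exp(t), t^2*exp(t) - 6*t*exp(t) + exp(t), -t*exp(t)]
  [-t^2*exp(t) + 9*t*exp(t), 2*t^2*exp(t) - 14*t*exp(t), -2*t*exp(t) + exp(t)]

Strategy: write A = P · J · P⁻¹ where J is a Jordan canonical form, so e^{tA} = P · e^{tJ} · P⁻¹, and e^{tJ} can be computed block-by-block.

A has Jordan form
J =
  [1, 1, 0]
  [0, 1, 1]
  [0, 0, 1]
(up to reordering of blocks).

Per-block formulas:
  For a 3×3 Jordan block J_3(1): exp(t · J_3(1)) = e^(1t)·(I + t·N + (t^2/2)·N^2), where N is the 3×3 nilpotent shift.

After assembling e^{tJ} and conjugating by P, we get:

e^{tA} =
  [-t^2*exp(t) + 8*t*exp(t) + exp(t), 2*t^2*exp(t) - 12*t*exp(t), -2*t*exp(t)]
  [-t^2*exp(t)/2 + 4*t*exp(t), t^2*exp(t) - 6*t*exp(t) + exp(t), -t*exp(t)]
  [-t^2*exp(t) + 9*t*exp(t), 2*t^2*exp(t) - 14*t*exp(t), -2*t*exp(t) + exp(t)]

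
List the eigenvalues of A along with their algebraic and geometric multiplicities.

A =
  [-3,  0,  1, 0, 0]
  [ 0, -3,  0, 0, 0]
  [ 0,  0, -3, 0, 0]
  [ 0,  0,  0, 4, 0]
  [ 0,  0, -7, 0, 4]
λ = -3: alg = 3, geom = 2; λ = 4: alg = 2, geom = 2

Step 1 — factor the characteristic polynomial to read off the algebraic multiplicities:
  χ_A(x) = (x - 4)^2*(x + 3)^3

Step 2 — compute geometric multiplicities via the rank-nullity identity g(λ) = n − rank(A − λI):
  rank(A − (-3)·I) = 3, so dim ker(A − (-3)·I) = n − 3 = 2
  rank(A − (4)·I) = 3, so dim ker(A − (4)·I) = n − 3 = 2

Summary:
  λ = -3: algebraic multiplicity = 3, geometric multiplicity = 2
  λ = 4: algebraic multiplicity = 2, geometric multiplicity = 2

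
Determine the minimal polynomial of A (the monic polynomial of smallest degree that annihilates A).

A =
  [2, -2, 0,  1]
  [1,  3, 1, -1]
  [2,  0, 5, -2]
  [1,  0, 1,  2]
x^3 - 9*x^2 + 27*x - 27

The characteristic polynomial is χ_A(x) = (x - 3)^4, so the eigenvalues are known. The minimal polynomial is
  m_A(x) = Π_λ (x − λ)^{k_λ}
where k_λ is the size of the *largest* Jordan block for λ (equivalently, the smallest k with (A − λI)^k v = 0 for every generalised eigenvector v of λ).

  λ = 3: largest Jordan block has size 3, contributing (x − 3)^3

So m_A(x) = (x - 3)^3 = x^3 - 9*x^2 + 27*x - 27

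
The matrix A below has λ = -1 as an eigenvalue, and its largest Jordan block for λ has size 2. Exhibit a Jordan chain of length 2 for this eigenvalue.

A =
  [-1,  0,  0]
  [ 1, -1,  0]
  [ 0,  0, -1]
A Jordan chain for λ = -1 of length 2:
v_1 = (0, 1, 0)ᵀ
v_2 = (1, 0, 0)ᵀ

Let N = A − (-1)·I. We want v_2 with N^2 v_2 = 0 but N^1 v_2 ≠ 0; then v_{j-1} := N · v_j for j = 2, …, 2.

Pick v_2 = (1, 0, 0)ᵀ.
Then v_1 = N · v_2 = (0, 1, 0)ᵀ.

Sanity check: (A − (-1)·I) v_1 = (0, 0, 0)ᵀ = 0. ✓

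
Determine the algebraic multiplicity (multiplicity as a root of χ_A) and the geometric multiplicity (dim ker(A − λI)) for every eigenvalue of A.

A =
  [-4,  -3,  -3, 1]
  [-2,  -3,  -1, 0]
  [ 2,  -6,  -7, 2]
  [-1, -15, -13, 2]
λ = -3: alg = 4, geom = 2

Step 1 — factor the characteristic polynomial to read off the algebraic multiplicities:
  χ_A(x) = (x + 3)^4

Step 2 — compute geometric multiplicities via the rank-nullity identity g(λ) = n − rank(A − λI):
  rank(A − (-3)·I) = 2, so dim ker(A − (-3)·I) = n − 2 = 2

Summary:
  λ = -3: algebraic multiplicity = 4, geometric multiplicity = 2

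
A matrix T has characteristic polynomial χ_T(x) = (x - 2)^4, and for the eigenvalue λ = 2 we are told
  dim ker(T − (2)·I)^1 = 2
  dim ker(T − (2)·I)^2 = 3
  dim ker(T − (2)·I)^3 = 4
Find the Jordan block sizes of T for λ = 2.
Block sizes for λ = 2: [3, 1]

From the dimensions of kernels of powers, the number of Jordan blocks of size at least j is d_j − d_{j−1} where d_j = dim ker(N^j) (with d_0 = 0). Computing the differences gives [2, 1, 1].
The number of blocks of size exactly k is (#blocks of size ≥ k) − (#blocks of size ≥ k + 1), so the partition is: 1 block(s) of size 1, 1 block(s) of size 3.
In nonincreasing order the block sizes are [3, 1].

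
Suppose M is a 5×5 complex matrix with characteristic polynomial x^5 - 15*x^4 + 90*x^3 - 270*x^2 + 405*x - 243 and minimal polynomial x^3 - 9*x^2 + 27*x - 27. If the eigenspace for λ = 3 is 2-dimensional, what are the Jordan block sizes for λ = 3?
Block sizes for λ = 3: [3, 2]

Step 1 — from the characteristic polynomial, algebraic multiplicity of λ = 3 is 5. From dim ker(M − (3)·I) = 2, there are exactly 2 Jordan blocks for λ = 3.
Step 2 — from the minimal polynomial, the factor (x − 3)^3 tells us the largest block for λ = 3 has size 3.
Step 3 — with total size 5, 2 blocks, and largest block 3, the block sizes (in nonincreasing order) are [3, 2].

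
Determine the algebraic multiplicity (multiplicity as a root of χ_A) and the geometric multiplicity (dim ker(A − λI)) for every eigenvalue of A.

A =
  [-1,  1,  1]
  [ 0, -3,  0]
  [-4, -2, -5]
λ = -3: alg = 3, geom = 2

Step 1 — factor the characteristic polynomial to read off the algebraic multiplicities:
  χ_A(x) = (x + 3)^3

Step 2 — compute geometric multiplicities via the rank-nullity identity g(λ) = n − rank(A − λI):
  rank(A − (-3)·I) = 1, so dim ker(A − (-3)·I) = n − 1 = 2

Summary:
  λ = -3: algebraic multiplicity = 3, geometric multiplicity = 2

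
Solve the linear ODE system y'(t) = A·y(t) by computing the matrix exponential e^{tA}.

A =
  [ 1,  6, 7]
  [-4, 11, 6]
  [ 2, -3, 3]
e^{tA} =
  [3*t^2*exp(5*t) - 4*t*exp(5*t) + exp(5*t), -9*t^2*exp(5*t)/2 + 6*t*exp(5*t), -3*t^2*exp(5*t) + 7*t*exp(5*t)]
  [2*t^2*exp(5*t) - 4*t*exp(5*t), -3*t^2*exp(5*t) + 6*t*exp(5*t) + exp(5*t), -2*t^2*exp(5*t) + 6*t*exp(5*t)]
  [2*t*exp(5*t), -3*t*exp(5*t), -2*t*exp(5*t) + exp(5*t)]

Strategy: write A = P · J · P⁻¹ where J is a Jordan canonical form, so e^{tA} = P · e^{tJ} · P⁻¹, and e^{tJ} can be computed block-by-block.

A has Jordan form
J =
  [5, 1, 0]
  [0, 5, 1]
  [0, 0, 5]
(up to reordering of blocks).

Per-block formulas:
  For a 3×3 Jordan block J_3(5): exp(t · J_3(5)) = e^(5t)·(I + t·N + (t^2/2)·N^2), where N is the 3×3 nilpotent shift.

After assembling e^{tJ} and conjugating by P, we get:

e^{tA} =
  [3*t^2*exp(5*t) - 4*t*exp(5*t) + exp(5*t), -9*t^2*exp(5*t)/2 + 6*t*exp(5*t), -3*t^2*exp(5*t) + 7*t*exp(5*t)]
  [2*t^2*exp(5*t) - 4*t*exp(5*t), -3*t^2*exp(5*t) + 6*t*exp(5*t) + exp(5*t), -2*t^2*exp(5*t) + 6*t*exp(5*t)]
  [2*t*exp(5*t), -3*t*exp(5*t), -2*t*exp(5*t) + exp(5*t)]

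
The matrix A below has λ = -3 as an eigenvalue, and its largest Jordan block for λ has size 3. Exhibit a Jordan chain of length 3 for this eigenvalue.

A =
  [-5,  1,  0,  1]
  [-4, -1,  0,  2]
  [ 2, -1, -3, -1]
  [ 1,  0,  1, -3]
A Jordan chain for λ = -3 of length 3:
v_1 = (1, 2, -1, 0)ᵀ
v_2 = (-2, -4, 2, 1)ᵀ
v_3 = (1, 0, 0, 0)ᵀ

Let N = A − (-3)·I. We want v_3 with N^3 v_3 = 0 but N^2 v_3 ≠ 0; then v_{j-1} := N · v_j for j = 3, …, 2.

Pick v_3 = (1, 0, 0, 0)ᵀ.
Then v_2 = N · v_3 = (-2, -4, 2, 1)ᵀ.
Then v_1 = N · v_2 = (1, 2, -1, 0)ᵀ.

Sanity check: (A − (-3)·I) v_1 = (0, 0, 0, 0)ᵀ = 0. ✓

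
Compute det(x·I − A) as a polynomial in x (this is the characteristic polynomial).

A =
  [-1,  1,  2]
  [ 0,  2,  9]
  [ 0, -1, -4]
x^3 + 3*x^2 + 3*x + 1

Expanding det(x·I − A) (e.g. by cofactor expansion or by noting that A is similar to its Jordan form J, which has the same characteristic polynomial as A) gives
  χ_A(x) = x^3 + 3*x^2 + 3*x + 1
which factors as (x + 1)^3. The eigenvalues (with algebraic multiplicities) are λ = -1 with multiplicity 3.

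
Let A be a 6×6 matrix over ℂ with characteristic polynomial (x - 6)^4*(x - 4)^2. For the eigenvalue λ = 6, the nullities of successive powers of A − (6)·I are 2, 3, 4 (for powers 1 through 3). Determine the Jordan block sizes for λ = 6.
Block sizes for λ = 6: [3, 1]

From the dimensions of kernels of powers, the number of Jordan blocks of size at least j is d_j − d_{j−1} where d_j = dim ker(N^j) (with d_0 = 0). Computing the differences gives [2, 1, 1].
The number of blocks of size exactly k is (#blocks of size ≥ k) − (#blocks of size ≥ k + 1), so the partition is: 1 block(s) of size 1, 1 block(s) of size 3.
In nonincreasing order the block sizes are [3, 1].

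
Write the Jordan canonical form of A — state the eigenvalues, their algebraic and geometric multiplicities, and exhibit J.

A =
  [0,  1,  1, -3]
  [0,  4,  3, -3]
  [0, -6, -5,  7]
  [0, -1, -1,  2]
J_3(0) ⊕ J_1(1)

The characteristic polynomial is
  det(x·I − A) = x^4 - x^3 = x^3*(x - 1)

Eigenvalues and multiplicities (the geometric multiplicity of λ is n − rank(A − λI), which equals the number of Jordan blocks for λ):
  λ = 0: algebraic multiplicity = 3, geometric multiplicity = 1
  λ = 1: algebraic multiplicity = 1, geometric multiplicity = 1

Determining the block sizes for each eigenvalue:
  λ = 0: one block (gm = 1), so the single block has size am = 3 → block sizes [3]
  λ = 1: one block (gm = 1), so the single block has size am = 1 → block sizes [1]

Assembling the blocks gives a Jordan form
J =
  [0, 1, 0, 0]
  [0, 0, 1, 0]
  [0, 0, 0, 0]
  [0, 0, 0, 1]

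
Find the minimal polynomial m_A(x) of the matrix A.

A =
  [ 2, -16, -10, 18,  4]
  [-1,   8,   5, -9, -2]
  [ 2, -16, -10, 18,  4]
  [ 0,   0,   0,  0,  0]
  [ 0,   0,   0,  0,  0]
x^2

The characteristic polynomial is χ_A(x) = x^5, so the eigenvalues are known. The minimal polynomial is
  m_A(x) = Π_λ (x − λ)^{k_λ}
where k_λ is the size of the *largest* Jordan block for λ (equivalently, the smallest k with (A − λI)^k v = 0 for every generalised eigenvector v of λ).

  λ = 0: largest Jordan block has size 2, contributing (x − 0)^2

So m_A(x) = x^2 = x^2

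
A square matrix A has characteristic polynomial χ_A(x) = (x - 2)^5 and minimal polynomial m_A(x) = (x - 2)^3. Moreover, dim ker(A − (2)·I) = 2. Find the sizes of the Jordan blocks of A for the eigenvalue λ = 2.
Block sizes for λ = 2: [3, 2]

Step 1 — from the characteristic polynomial, algebraic multiplicity of λ = 2 is 5. From dim ker(A − (2)·I) = 2, there are exactly 2 Jordan blocks for λ = 2.
Step 2 — from the minimal polynomial, the factor (x − 2)^3 tells us the largest block for λ = 2 has size 3.
Step 3 — with total size 5, 2 blocks, and largest block 3, the block sizes (in nonincreasing order) are [3, 2].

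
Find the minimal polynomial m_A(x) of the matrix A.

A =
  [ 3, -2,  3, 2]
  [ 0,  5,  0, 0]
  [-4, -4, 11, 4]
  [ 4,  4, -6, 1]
x^2 - 10*x + 25

The characteristic polynomial is χ_A(x) = (x - 5)^4, so the eigenvalues are known. The minimal polynomial is
  m_A(x) = Π_λ (x − λ)^{k_λ}
where k_λ is the size of the *largest* Jordan block for λ (equivalently, the smallest k with (A − λI)^k v = 0 for every generalised eigenvector v of λ).

  λ = 5: largest Jordan block has size 2, contributing (x − 5)^2

So m_A(x) = (x - 5)^2 = x^2 - 10*x + 25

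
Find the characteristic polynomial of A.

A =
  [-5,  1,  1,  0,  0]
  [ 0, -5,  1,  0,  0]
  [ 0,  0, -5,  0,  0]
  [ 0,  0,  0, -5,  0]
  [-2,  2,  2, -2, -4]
x^5 + 24*x^4 + 230*x^3 + 1100*x^2 + 2625*x + 2500

Expanding det(x·I − A) (e.g. by cofactor expansion or by noting that A is similar to its Jordan form J, which has the same characteristic polynomial as A) gives
  χ_A(x) = x^5 + 24*x^4 + 230*x^3 + 1100*x^2 + 2625*x + 2500
which factors as (x + 4)*(x + 5)^4. The eigenvalues (with algebraic multiplicities) are λ = -5 with multiplicity 4, λ = -4 with multiplicity 1.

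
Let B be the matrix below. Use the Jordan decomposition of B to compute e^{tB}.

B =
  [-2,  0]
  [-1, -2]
e^{tB} =
  [exp(-2*t), 0]
  [-t*exp(-2*t), exp(-2*t)]

Strategy: write B = P · J · P⁻¹ where J is a Jordan canonical form, so e^{tB} = P · e^{tJ} · P⁻¹, and e^{tJ} can be computed block-by-block.

B has Jordan form
J =
  [-2,  1]
  [ 0, -2]
(up to reordering of blocks).

Per-block formulas:
  For a 2×2 Jordan block J_2(-2): exp(t · J_2(-2)) = e^(-2t)·(I + t·N), where N is the 2×2 nilpotent shift.

After assembling e^{tJ} and conjugating by P, we get:

e^{tB} =
  [exp(-2*t), 0]
  [-t*exp(-2*t), exp(-2*t)]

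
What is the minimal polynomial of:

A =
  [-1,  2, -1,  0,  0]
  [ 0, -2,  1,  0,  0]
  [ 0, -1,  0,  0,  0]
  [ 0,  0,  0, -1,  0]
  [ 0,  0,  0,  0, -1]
x^3 + 3*x^2 + 3*x + 1

The characteristic polynomial is χ_A(x) = (x + 1)^5, so the eigenvalues are known. The minimal polynomial is
  m_A(x) = Π_λ (x − λ)^{k_λ}
where k_λ is the size of the *largest* Jordan block for λ (equivalently, the smallest k with (A − λI)^k v = 0 for every generalised eigenvector v of λ).

  λ = -1: largest Jordan block has size 3, contributing (x + 1)^3

So m_A(x) = (x + 1)^3 = x^3 + 3*x^2 + 3*x + 1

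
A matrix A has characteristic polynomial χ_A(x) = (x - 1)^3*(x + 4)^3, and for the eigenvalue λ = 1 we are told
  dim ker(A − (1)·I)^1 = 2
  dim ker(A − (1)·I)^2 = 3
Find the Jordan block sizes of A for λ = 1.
Block sizes for λ = 1: [2, 1]

From the dimensions of kernels of powers, the number of Jordan blocks of size at least j is d_j − d_{j−1} where d_j = dim ker(N^j) (with d_0 = 0). Computing the differences gives [2, 1].
The number of blocks of size exactly k is (#blocks of size ≥ k) − (#blocks of size ≥ k + 1), so the partition is: 1 block(s) of size 1, 1 block(s) of size 2.
In nonincreasing order the block sizes are [2, 1].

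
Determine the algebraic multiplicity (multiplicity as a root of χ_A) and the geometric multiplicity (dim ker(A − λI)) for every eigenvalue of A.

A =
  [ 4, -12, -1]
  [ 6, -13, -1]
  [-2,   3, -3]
λ = -4: alg = 3, geom = 1

Step 1 — factor the characteristic polynomial to read off the algebraic multiplicities:
  χ_A(x) = (x + 4)^3

Step 2 — compute geometric multiplicities via the rank-nullity identity g(λ) = n − rank(A − λI):
  rank(A − (-4)·I) = 2, so dim ker(A − (-4)·I) = n − 2 = 1

Summary:
  λ = -4: algebraic multiplicity = 3, geometric multiplicity = 1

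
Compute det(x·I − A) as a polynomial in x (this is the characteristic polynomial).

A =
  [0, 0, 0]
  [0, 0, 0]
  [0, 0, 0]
x^3

Expanding det(x·I − A) (e.g. by cofactor expansion or by noting that A is similar to its Jordan form J, which has the same characteristic polynomial as A) gives
  χ_A(x) = x^3
which factors as x^3. The eigenvalues (with algebraic multiplicities) are λ = 0 with multiplicity 3.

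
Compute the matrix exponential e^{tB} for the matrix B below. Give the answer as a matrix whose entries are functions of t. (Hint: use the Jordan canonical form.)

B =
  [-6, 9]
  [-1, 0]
e^{tB} =
  [-3*t*exp(-3*t) + exp(-3*t), 9*t*exp(-3*t)]
  [-t*exp(-3*t), 3*t*exp(-3*t) + exp(-3*t)]

Strategy: write B = P · J · P⁻¹ where J is a Jordan canonical form, so e^{tB} = P · e^{tJ} · P⁻¹, and e^{tJ} can be computed block-by-block.

B has Jordan form
J =
  [-3,  1]
  [ 0, -3]
(up to reordering of blocks).

Per-block formulas:
  For a 2×2 Jordan block J_2(-3): exp(t · J_2(-3)) = e^(-3t)·(I + t·N), where N is the 2×2 nilpotent shift.

After assembling e^{tJ} and conjugating by P, we get:

e^{tB} =
  [-3*t*exp(-3*t) + exp(-3*t), 9*t*exp(-3*t)]
  [-t*exp(-3*t), 3*t*exp(-3*t) + exp(-3*t)]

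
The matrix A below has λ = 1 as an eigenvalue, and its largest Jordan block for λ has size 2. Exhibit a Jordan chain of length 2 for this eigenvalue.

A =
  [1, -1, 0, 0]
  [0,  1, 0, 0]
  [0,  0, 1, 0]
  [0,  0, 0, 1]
A Jordan chain for λ = 1 of length 2:
v_1 = (-1, 0, 0, 0)ᵀ
v_2 = (0, 1, 0, 0)ᵀ

Let N = A − (1)·I. We want v_2 with N^2 v_2 = 0 but N^1 v_2 ≠ 0; then v_{j-1} := N · v_j for j = 2, …, 2.

Pick v_2 = (0, 1, 0, 0)ᵀ.
Then v_1 = N · v_2 = (-1, 0, 0, 0)ᵀ.

Sanity check: (A − (1)·I) v_1 = (0, 0, 0, 0)ᵀ = 0. ✓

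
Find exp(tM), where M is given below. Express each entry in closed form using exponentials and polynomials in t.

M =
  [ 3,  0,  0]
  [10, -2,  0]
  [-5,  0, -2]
e^{tM} =
  [exp(3*t), 0, 0]
  [2*exp(3*t) - 2*exp(-2*t), exp(-2*t), 0]
  [-exp(3*t) + exp(-2*t), 0, exp(-2*t)]

Strategy: write M = P · J · P⁻¹ where J is a Jordan canonical form, so e^{tM} = P · e^{tJ} · P⁻¹, and e^{tJ} can be computed block-by-block.

M has Jordan form
J =
  [-2,  0, 0]
  [ 0, -2, 0]
  [ 0,  0, 3]
(up to reordering of blocks).

Per-block formulas:
  For a 1×1 block at λ = 3: exp(t · [3]) = [e^(3t)].
  For a 1×1 block at λ = -2: exp(t · [-2]) = [e^(-2t)].

After assembling e^{tJ} and conjugating by P, we get:

e^{tM} =
  [exp(3*t), 0, 0]
  [2*exp(3*t) - 2*exp(-2*t), exp(-2*t), 0]
  [-exp(3*t) + exp(-2*t), 0, exp(-2*t)]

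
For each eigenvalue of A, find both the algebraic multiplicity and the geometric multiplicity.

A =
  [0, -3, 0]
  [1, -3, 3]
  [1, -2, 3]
λ = 0: alg = 3, geom = 1

Step 1 — factor the characteristic polynomial to read off the algebraic multiplicities:
  χ_A(x) = x^3

Step 2 — compute geometric multiplicities via the rank-nullity identity g(λ) = n − rank(A − λI):
  rank(A − (0)·I) = 2, so dim ker(A − (0)·I) = n − 2 = 1

Summary:
  λ = 0: algebraic multiplicity = 3, geometric multiplicity = 1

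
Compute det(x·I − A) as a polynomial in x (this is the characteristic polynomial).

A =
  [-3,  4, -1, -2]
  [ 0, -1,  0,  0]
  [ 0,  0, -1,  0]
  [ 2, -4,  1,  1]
x^4 + 4*x^3 + 6*x^2 + 4*x + 1

Expanding det(x·I − A) (e.g. by cofactor expansion or by noting that A is similar to its Jordan form J, which has the same characteristic polynomial as A) gives
  χ_A(x) = x^4 + 4*x^3 + 6*x^2 + 4*x + 1
which factors as (x + 1)^4. The eigenvalues (with algebraic multiplicities) are λ = -1 with multiplicity 4.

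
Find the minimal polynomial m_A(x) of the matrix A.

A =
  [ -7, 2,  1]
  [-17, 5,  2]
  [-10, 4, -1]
x^3 + 3*x^2 + 3*x + 1

The characteristic polynomial is χ_A(x) = (x + 1)^3, so the eigenvalues are known. The minimal polynomial is
  m_A(x) = Π_λ (x − λ)^{k_λ}
where k_λ is the size of the *largest* Jordan block for λ (equivalently, the smallest k with (A − λI)^k v = 0 for every generalised eigenvector v of λ).

  λ = -1: largest Jordan block has size 3, contributing (x + 1)^3

So m_A(x) = (x + 1)^3 = x^3 + 3*x^2 + 3*x + 1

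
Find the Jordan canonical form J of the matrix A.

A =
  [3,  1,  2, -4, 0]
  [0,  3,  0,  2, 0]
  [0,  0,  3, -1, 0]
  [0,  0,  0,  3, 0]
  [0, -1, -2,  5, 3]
J_2(3) ⊕ J_2(3) ⊕ J_1(3)

The characteristic polynomial is
  det(x·I − A) = x^5 - 15*x^4 + 90*x^3 - 270*x^2 + 405*x - 243 = (x - 3)^5

Eigenvalues and multiplicities (the geometric multiplicity of λ is n − rank(A − λI), which equals the number of Jordan blocks for λ):
  λ = 3: algebraic multiplicity = 5, geometric multiplicity = 3

Determining the block sizes for each eigenvalue:
  λ = 3: with am = 5 and gm = 3, the partition is not yet determined (e.g. several partitions of 5 into 3 parts exist). Let N = A − (3)·I. Computing rank(N^1) = 2, rank(N^2) = 0; the number of blocks of size ≥ j is rank(N^{j−1}) − rank(N^j), giving [3, 2]. So we have 2 block(s) of size 2, 1 block(s) of size 1 → block sizes [2, 2, 1]

Assembling the blocks gives a Jordan form
J =
  [3, 1, 0, 0, 0]
  [0, 3, 0, 0, 0]
  [0, 0, 3, 1, 0]
  [0, 0, 0, 3, 0]
  [0, 0, 0, 0, 3]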